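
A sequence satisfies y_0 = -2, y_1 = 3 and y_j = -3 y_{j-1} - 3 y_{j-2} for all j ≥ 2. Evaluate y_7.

-81

y_2 = -3·3 - 3·(-2) = -3
y_3 = -3·(-3) - 3·3 = 0
y_4 = -3·0 - 3·(-3) = 9
y_5 = -3·9 - 3·0 = -27
y_6 = -3·(-27) - 3·9 = 54
y_7 = -3·54 - 3·(-27) = -81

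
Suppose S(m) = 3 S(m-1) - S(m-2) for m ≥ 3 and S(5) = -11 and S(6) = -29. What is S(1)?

4

Rearranging, S(m-2) = -(S(m) - 3 S(m-1)).
S(4) = -(-29 - 3(-11)) = -4
S(3) = -(-11 - 3(-4)) = -1
S(2) = -(-4 - 3(-1)) = 1
S(1) = -(-1 - 3(1)) = 4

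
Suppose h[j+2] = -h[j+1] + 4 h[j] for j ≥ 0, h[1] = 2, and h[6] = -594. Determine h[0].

-4

Let h[0] = x.
h[2] = -2 + 4x
h[3] = 10 - 4x
h[4] = -18 + 20x
h[5] = 58 - 36x
h[6] = -130 + 116x
So -130 + 116x = -594, giving x = -4.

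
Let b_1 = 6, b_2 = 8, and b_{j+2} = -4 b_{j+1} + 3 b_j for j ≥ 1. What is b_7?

-7838

b_3 = -4·8 + 3·6 = -14
b_4 = -4·(-14) + 3·8 = 80
b_5 = -4·80 + 3·(-14) = -362
b_6 = -4·(-362) + 3·80 = 1688
b_7 = -4·1688 + 3·(-362) = -7838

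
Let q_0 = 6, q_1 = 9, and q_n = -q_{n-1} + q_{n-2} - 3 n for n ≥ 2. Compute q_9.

219

q_2 = -9 + 6 - 6 = -9
q_3 = -(-9) + 9 - 9 = 9
q_4 = -9 + (-9) - 12 = -30
q_5 = -(-30) + 9 - 15 = 24
q_6 = -24 + (-30) - 18 = -72
q_7 = -(-72) + 24 - 21 = 75
q_8 = -75 + (-72) - 24 = -171
q_9 = -(-171) + 75 - 27 = 219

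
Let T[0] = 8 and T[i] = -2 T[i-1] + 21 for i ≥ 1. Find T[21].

The fixed point is 21/(1 + 2) = 7, so T[i] - 7 = -2(T[i-1] - 7).
Hence T[i] = 1·(-2)^i + 7.
T[21] = 1·(-2)^{21} + 7 = 1·-2097152 + 7 = -2097145.

-2097145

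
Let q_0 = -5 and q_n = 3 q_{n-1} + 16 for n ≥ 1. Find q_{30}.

The fixed point is 16/(1 - 3) = -8, so q_n + 8 = 3(q_{n-1} + 8).
Hence q_n = 3·3^n - 8.
q_{30} = 3·3^{30} - 8 = 3·205891132094649 - 8 = 617673396283939.

617673396283939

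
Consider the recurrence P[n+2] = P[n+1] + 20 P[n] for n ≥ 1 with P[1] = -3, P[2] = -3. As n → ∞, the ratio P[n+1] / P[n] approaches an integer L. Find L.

The characteristic equation is r^2 - r - 20 = 0, which factors as (r - 5)(r + 4) = 0.
So the roots are 5 and -4. Since |5| > |-4| and the coefficient of 5^n is non-zero, the ratio tends to 5.

5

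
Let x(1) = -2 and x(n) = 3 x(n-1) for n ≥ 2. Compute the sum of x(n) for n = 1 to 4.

x(2) = 3(-2) = -6
x(3) = 3(-6) = -18
x(4) = 3(-18) = -54
Sum = (-2) + (-6) + (-18) + (-54) = -80

-80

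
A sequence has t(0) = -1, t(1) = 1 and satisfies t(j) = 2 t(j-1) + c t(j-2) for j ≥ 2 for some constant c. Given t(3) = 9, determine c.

t(2) = 2 - c
t(3) = 4 - c
So 4 - c = 9, giving c = -5.

-5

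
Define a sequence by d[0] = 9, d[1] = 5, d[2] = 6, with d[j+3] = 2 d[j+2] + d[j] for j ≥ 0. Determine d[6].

d[3] = 2*6 + 9 = 21
d[4] = 2*21 + 5 = 47
d[5] = 2*47 + 6 = 100
d[6] = 2*100 + 21 = 221

221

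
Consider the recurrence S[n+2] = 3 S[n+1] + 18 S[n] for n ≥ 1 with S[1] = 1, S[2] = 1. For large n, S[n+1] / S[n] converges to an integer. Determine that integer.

6

The characteristic equation is r^2 - 3r - 18 = 0, which factors as (r - 6)(r + 3) = 0.
So the roots are 6 and -3. Since |6| > |-3| and the coefficient of 6^n is non-zero, the ratio tends to 6.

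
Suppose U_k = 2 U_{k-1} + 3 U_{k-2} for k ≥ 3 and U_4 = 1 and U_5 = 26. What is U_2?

Rearranging, U_{k-2} = (U_k - 2 U_{k-1}) / 3.
U_3 = (26 - 2·1) / 3 = 24/3 = 8
U_2 = (1 - 2·8) / 3 = -15/3 = -5

-5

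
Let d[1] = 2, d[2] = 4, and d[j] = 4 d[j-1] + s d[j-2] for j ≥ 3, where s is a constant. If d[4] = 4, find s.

d[3] = 16 + 2s
d[4] = 64 + 12s
So 64 + 12s = 4, giving s = -5.

-5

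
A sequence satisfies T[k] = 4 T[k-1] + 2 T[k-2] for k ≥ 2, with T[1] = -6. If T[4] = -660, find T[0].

Let T[0] = z.
T[2] = -24 + 2z
T[3] = -108 + 8z
T[4] = -480 + 36z
So -480 + 36z = -660, giving z = -5.

-5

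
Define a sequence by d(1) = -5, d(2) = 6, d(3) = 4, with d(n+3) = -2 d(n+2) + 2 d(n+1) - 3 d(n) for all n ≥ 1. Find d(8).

d(4) = -2*4 + 2*6 - 3*(-5) = 19
d(5) = -2*19 + 2*4 - 3*6 = -48
d(6) = -2*(-48) + 2*19 - 3*4 = 122
d(7) = -2*122 + 2*(-48) - 3*19 = -397
d(8) = -2*(-397) + 2*122 - 3*(-48) = 1182

1182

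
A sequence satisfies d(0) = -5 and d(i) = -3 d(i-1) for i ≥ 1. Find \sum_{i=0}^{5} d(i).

d(1) = -3*(-5) = 15
d(2) = -3*15 = -45
d(3) = -3*(-45) = 135
d(4) = -3*135 = -405
d(5) = -3*(-405) = 1215
Sum = (-5) + 15 + (-45) + 135 + (-405) + 1215 = 910

910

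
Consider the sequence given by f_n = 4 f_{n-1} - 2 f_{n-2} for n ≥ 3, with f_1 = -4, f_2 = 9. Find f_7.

f_3 = 4·9 - 2·(-4) = 44
f_4 = 4·44 - 2·9 = 158
f_5 = 4·158 - 2·44 = 544
f_6 = 4·544 - 2·158 = 1860
f_7 = 4·1860 - 2·544 = 6352

6352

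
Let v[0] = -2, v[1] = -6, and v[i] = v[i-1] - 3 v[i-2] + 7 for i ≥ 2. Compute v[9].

164

v[2] = (-6) - 3*(-2) + 7 = 7
v[3] = 7 - 3*(-6) + 7 = 32
v[4] = 32 - 3*7 + 7 = 18
v[5] = 18 - 3*32 + 7 = -71
v[6] = (-71) - 3*18 + 7 = -118
v[7] = (-118) - 3*(-71) + 7 = 102
v[8] = 102 - 3*(-118) + 7 = 463
v[9] = 463 - 3*102 + 7 = 164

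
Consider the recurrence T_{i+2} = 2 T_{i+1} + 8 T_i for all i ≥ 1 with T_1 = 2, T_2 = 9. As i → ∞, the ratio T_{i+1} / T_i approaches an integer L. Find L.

The characteristic equation is r^2 - 2r - 8 = 0, which factors as (r - 4)(r + 2) = 0.
So the roots are 4 and -2. Since |4| > |-2| and the coefficient of 4^i is non-zero, the ratio tends to 4.

4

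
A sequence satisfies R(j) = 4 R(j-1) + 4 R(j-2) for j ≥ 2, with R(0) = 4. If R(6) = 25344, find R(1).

Let R(1) = w.
R(2) = 16 + 4w
R(3) = 64 + 20w
R(4) = 320 + 96w
R(5) = 1536 + 464w
R(6) = 7424 + 2240w
So 7424 + 2240w = 25344, giving w = 8.

8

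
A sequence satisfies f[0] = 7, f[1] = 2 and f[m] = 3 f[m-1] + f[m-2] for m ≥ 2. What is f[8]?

f[2] = 3(2) + 7 = 13
f[3] = 3(13) + 2 = 41
f[4] = 3(41) + 13 = 136
f[5] = 3(136) + 41 = 449
f[6] = 3(449) + 136 = 1483
f[7] = 3(1483) + 449 = 4898
f[8] = 3(4898) + 1483 = 16177

16177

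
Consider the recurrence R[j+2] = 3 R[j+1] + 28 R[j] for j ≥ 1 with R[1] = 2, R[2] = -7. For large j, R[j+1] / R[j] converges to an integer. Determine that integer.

The characteristic equation is r^2 - 3r - 28 = 0, which factors as (r - 7)(r + 4) = 0.
So the roots are 7 and -4. Since |7| > |-4| and the coefficient of 7^j is non-zero, the ratio tends to 7.

7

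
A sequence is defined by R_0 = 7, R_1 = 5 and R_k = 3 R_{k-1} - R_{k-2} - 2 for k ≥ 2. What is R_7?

R_2 = 3·5 - 7 - 2 = 6
R_3 = 3·6 - 5 - 2 = 11
R_4 = 3·11 - 6 - 2 = 25
R_5 = 3·25 - 11 - 2 = 62
R_6 = 3·62 - 25 - 2 = 159
R_7 = 3·159 - 62 - 2 = 413

413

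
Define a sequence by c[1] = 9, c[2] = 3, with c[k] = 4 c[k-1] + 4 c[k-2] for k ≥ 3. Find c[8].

113088

c[3] = 4(3) + 4(9) = 48
c[4] = 4(48) + 4(3) = 204
c[5] = 4(204) + 4(48) = 1008
c[6] = 4(1008) + 4(204) = 4848
c[7] = 4(4848) + 4(1008) = 23424
c[8] = 4(23424) + 4(4848) = 113088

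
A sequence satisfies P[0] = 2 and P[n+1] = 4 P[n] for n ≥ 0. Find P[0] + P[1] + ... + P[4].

682

P[1] = 4(2) = 8
P[2] = 4(8) = 32
P[3] = 4(32) = 128
P[4] = 4(128) = 512
Sum = 2 + 8 + 32 + 128 + 512 = 682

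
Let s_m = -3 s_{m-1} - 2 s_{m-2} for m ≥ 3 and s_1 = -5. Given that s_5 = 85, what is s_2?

-1

Let s_2 = z.
s_3 = 10 - 3z
s_4 = -30 + 7z
s_5 = 70 - 15z
So 70 - 15z = 85, giving z = -1.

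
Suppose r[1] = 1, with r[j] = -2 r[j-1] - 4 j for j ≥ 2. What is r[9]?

812

r[2] = -2·1 - 8 = -10
r[3] = -2·(-10) - 12 = 8
r[4] = -2·8 - 16 = -32
r[5] = -2·(-32) - 20 = 44
r[6] = -2·44 - 24 = -112
r[7] = -2·(-112) - 28 = 196
r[8] = -2·196 - 32 = -424
r[9] = -2·(-424) - 36 = 812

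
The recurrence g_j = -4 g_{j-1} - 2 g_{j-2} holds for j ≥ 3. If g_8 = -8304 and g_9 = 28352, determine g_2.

Rearranging, g_{j-2} = (g_j + 4 g_{j-1}) / -2.
g_7 = (28352 + 4·(-8304)) / -2 = -4864/-2 = 2432
g_6 = (-8304 + 4·2432) / -2 = 1424/-2 = -712
g_5 = (2432 + 4·(-712)) / -2 = -416/-2 = 208
g_4 = (-712 + 4·208) / -2 = 120/-2 = -60
g_3 = (208 + 4·(-60)) / -2 = -32/-2 = 16
g_2 = (-60 + 4·16) / -2 = 4/-2 = -2

-2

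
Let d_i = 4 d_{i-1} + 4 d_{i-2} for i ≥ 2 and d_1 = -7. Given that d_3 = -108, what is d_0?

Let d_0 = w.
d_2 = -28 + 4w
d_3 = -140 + 16w
So -140 + 16w = -108, giving w = 2.

2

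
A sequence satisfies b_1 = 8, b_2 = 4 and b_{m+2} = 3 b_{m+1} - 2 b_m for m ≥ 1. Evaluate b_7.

-244

b_3 = 3*4 - 2*8 = -4
b_4 = 3*(-4) - 2*4 = -20
b_5 = 3*(-20) - 2*(-4) = -52
b_6 = 3*(-52) - 2*(-20) = -116
b_7 = 3*(-116) - 2*(-52) = -244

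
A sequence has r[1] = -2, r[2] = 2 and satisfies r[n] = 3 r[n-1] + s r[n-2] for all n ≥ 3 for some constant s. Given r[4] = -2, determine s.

5

r[3] = 6 - 2s
r[4] = 18 - 4s
So 18 - 4s = -2, giving s = 5.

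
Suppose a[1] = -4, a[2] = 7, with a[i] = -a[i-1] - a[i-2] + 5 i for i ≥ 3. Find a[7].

a[3] = -7 - (-4) + 15 = 12
a[4] = -12 - 7 + 20 = 1
a[5] = -1 - 12 + 25 = 12
a[6] = -12 - 1 + 30 = 17
a[7] = -17 - 12 + 35 = 6

6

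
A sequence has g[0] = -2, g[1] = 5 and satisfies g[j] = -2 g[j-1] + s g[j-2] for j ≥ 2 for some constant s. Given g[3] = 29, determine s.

1

g[2] = -10 - 2s
g[3] = 20 + 9s
So 20 + 9s = 29, giving s = 1.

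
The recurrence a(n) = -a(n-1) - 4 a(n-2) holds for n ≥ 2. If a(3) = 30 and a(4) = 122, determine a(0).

Rearranging, a(n-2) = (a(n) + a(n-1)) / -4.
a(2) = (122 + 30) / -4 = 152/-4 = -38
a(1) = (30 + (-38)) / -4 = -8/-4 = 2
a(0) = (-38 + 2) / -4 = -36/-4 = 9

9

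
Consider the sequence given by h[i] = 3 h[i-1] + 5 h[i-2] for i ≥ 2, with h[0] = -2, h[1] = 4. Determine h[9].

120034

h[2] = 3*4 + 5*(-2) = 2
h[3] = 3*2 + 5*4 = 26
h[4] = 3*26 + 5*2 = 88
h[5] = 3*88 + 5*26 = 394
h[6] = 3*394 + 5*88 = 1622
h[7] = 3*1622 + 5*394 = 6836
h[8] = 3*6836 + 5*1622 = 28618
h[9] = 3*28618 + 5*6836 = 120034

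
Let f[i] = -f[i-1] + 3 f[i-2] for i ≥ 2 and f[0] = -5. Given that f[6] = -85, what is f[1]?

-5

Let f[1] = w.
f[2] = -15 - w
f[3] = 15 + 4w
f[4] = -60 - 7w
f[5] = 105 + 19w
f[6] = -285 - 40w
So -285 - 40w = -85, giving w = -5.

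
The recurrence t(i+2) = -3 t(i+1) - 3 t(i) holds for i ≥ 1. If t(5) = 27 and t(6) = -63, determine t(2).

Rearranging, t(i-2) = (t(i) + 3 t(i-1)) / -3.
t(4) = (-63 + 3·27) / -3 = 18/-3 = -6
t(3) = (27 + 3·(-6)) / -3 = 9/-3 = -3
t(2) = (-6 + 3·(-3)) / -3 = -15/-3 = 5

5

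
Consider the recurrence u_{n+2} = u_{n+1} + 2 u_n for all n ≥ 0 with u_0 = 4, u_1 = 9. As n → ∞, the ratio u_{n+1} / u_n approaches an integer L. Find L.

2

The characteristic equation is r^2 - r - 2 = 0, which factors as (r - 2)(r + 1) = 0.
So the roots are 2 and -1. Since |2| > |-1| and the coefficient of 2^n is non-zero, the ratio tends to 2.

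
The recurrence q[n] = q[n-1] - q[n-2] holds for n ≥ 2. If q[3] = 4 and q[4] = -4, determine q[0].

Rearranging, q[n-2] = -(q[n] - q[n-1]).
q[2] = -(-4 - 4) = 8
q[1] = -(4 - 8) = 4
q[0] = -(8 - 4) = -4

-4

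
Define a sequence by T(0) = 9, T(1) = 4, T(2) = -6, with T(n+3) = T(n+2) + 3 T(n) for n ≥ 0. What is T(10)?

987

T(3) = (-6) + 3(9) = 21
T(4) = 21 + 3(4) = 33
T(5) = 33 + 3(-6) = 15
T(6) = 15 + 3(21) = 78
T(7) = 78 + 3(33) = 177
T(8) = 177 + 3(15) = 222
T(9) = 222 + 3(78) = 456
T(10) = 456 + 3(177) = 987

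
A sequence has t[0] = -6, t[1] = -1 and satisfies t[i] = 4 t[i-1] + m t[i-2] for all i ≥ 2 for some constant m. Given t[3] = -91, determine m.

t[2] = -4 - 6m
t[3] = -16 - 25m
So -16 - 25m = -91, giving m = 3.

3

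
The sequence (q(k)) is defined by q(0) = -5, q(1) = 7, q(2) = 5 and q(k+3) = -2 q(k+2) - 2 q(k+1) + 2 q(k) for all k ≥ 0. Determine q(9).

656

q(3) = -2·5 - 2·7 + 2·(-5) = -34
q(4) = -2·(-34) - 2·5 + 2·7 = 72
q(5) = -2·72 - 2·(-34) + 2·5 = -66
q(6) = -2·(-66) - 2·72 + 2·(-34) = -80
q(7) = -2·(-80) - 2·(-66) + 2·72 = 436
q(8) = -2·436 - 2·(-80) + 2·(-66) = -844
q(9) = -2·(-844) - 2·436 + 2·(-80) = 656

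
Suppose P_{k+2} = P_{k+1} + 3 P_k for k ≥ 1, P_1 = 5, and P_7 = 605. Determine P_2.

Let P_2 = z.
P_3 = 15 + z
P_4 = 15 + 4z
P_5 = 60 + 7z
P_6 = 105 + 19z
P_7 = 285 + 40z
So 285 + 40z = 605, giving z = 8.

8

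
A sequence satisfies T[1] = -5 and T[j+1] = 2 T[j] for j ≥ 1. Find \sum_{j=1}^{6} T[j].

-315

T[2] = 2*(-5) = -10
T[3] = 2*(-10) = -20
T[4] = 2*(-20) = -40
T[5] = 2*(-40) = -80
T[6] = 2*(-80) = -160
Sum = (-5) + (-10) + (-20) + (-40) + (-80) + (-160) = -315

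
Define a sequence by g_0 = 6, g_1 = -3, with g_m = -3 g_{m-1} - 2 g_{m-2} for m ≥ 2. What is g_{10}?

g_2 = -3*(-3) - 2*6 = -3
g_3 = -3*(-3) - 2*(-3) = 15
g_4 = -3*15 - 2*(-3) = -39
g_5 = -3*(-39) - 2*15 = 87
g_6 = -3*87 - 2*(-39) = -183
g_7 = -3*(-183) - 2*87 = 375
g_8 = -3*375 - 2*(-183) = -759
g_9 = -3*(-759) - 2*375 = 1527
g_{10} = -3*1527 - 2*(-759) = -3063

-3063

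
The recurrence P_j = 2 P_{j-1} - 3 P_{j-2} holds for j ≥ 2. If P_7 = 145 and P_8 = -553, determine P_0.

Rearranging, P_{j-2} = (P_j - 2 P_{j-1}) / -3.
P_6 = (-553 - 2(145)) / -3 = -843/-3 = 281
P_5 = (145 - 2(281)) / -3 = -417/-3 = 139
P_4 = (281 - 2(139)) / -3 = 3/-3 = -1
P_3 = (139 - 2(-1)) / -3 = 141/-3 = -47
P_2 = (-1 - 2(-47)) / -3 = 93/-3 = -31
P_1 = (-47 - 2(-31)) / -3 = 15/-3 = -5
P_0 = (-31 - 2(-5)) / -3 = -21/-3 = 7

7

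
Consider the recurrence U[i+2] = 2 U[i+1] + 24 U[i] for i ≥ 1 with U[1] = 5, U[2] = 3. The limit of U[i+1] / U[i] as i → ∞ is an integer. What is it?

The characteristic equation is r^2 - 2r - 24 = 0, which factors as (r - 6)(r + 4) = 0.
So the roots are 6 and -4. Since |6| > |-4| and the coefficient of 6^i is non-zero, the ratio tends to 6.

6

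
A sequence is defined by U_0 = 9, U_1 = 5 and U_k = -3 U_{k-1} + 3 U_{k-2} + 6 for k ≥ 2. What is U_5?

-570

U_2 = -3·5 + 3·9 + 6 = 18
U_3 = -3·18 + 3·5 + 6 = -33
U_4 = -3·(-33) + 3·18 + 6 = 159
U_5 = -3·159 + 3·(-33) + 6 = -570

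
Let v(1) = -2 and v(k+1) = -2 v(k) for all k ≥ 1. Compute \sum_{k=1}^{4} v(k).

10

v(2) = -2·(-2) = 4
v(3) = -2·4 = -8
v(4) = -2·(-8) = 16
Sum = (-2) + 4 + (-8) + 16 = 10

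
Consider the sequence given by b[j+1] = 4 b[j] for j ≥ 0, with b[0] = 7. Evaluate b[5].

7168

b[1] = 4·7 = 28
b[2] = 4·28 = 112
b[3] = 4·112 = 448
b[4] = 4·448 = 1792
b[5] = 4·1792 = 7168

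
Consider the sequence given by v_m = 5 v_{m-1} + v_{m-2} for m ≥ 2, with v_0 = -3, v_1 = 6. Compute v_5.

v_2 = 5(6) + (-3) = 27
v_3 = 5(27) + 6 = 141
v_4 = 5(141) + 27 = 732
v_5 = 5(732) + 141 = 3801

3801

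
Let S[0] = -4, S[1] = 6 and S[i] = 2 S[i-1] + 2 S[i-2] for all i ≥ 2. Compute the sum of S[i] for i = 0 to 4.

74

S[2] = 2*6 + 2*(-4) = 4
S[3] = 2*4 + 2*6 = 20
S[4] = 2*20 + 2*4 = 48
Sum = (-4) + 6 + 4 + 20 + 48 = 74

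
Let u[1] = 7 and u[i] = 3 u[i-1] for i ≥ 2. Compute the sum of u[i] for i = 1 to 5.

u[2] = 3*7 = 21
u[3] = 3*21 = 63
u[4] = 3*63 = 189
u[5] = 3*189 = 567
Sum = 7 + 21 + 63 + 189 + 567 = 847

847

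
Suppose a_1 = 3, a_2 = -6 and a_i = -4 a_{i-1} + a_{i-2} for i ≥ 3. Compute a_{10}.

a_3 = -4(-6) + 3 = 27
a_4 = -4(27) + (-6) = -114
a_5 = -4(-114) + 27 = 483
a_6 = -4(483) + (-114) = -2046
a_7 = -4(-2046) + 483 = 8667
a_8 = -4(8667) + (-2046) = -36714
a_9 = -4(-36714) + 8667 = 155523
a_{10} = -4(155523) + (-36714) = -658806

-658806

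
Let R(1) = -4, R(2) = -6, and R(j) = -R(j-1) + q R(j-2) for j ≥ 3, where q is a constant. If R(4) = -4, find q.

-1

R(3) = 6 - 4q
R(4) = -6 - 2q
So -6 - 2q = -4, giving q = -1.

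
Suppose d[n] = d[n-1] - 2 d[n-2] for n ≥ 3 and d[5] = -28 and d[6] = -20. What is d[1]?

Rearranging, d[n-2] = (d[n] - d[n-1]) / -2.
d[4] = (-20 - (-28)) / -2 = 8/-2 = -4
d[3] = (-28 - (-4)) / -2 = -24/-2 = 12
d[2] = (-4 - 12) / -2 = -16/-2 = 8
d[1] = (12 - 8) / -2 = 4/-2 = -2

-2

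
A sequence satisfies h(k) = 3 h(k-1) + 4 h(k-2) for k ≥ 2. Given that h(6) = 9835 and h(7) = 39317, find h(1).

5

Rearranging, h(k-2) = (h(k) - 3 h(k-1)) / 4.
h(5) = (39317 - 3·9835) / 4 = 9812/4 = 2453
h(4) = (9835 - 3·2453) / 4 = 2476/4 = 619
h(3) = (2453 - 3·619) / 4 = 596/4 = 149
h(2) = (619 - 3·149) / 4 = 172/4 = 43
h(1) = (149 - 3·43) / 4 = 20/4 = 5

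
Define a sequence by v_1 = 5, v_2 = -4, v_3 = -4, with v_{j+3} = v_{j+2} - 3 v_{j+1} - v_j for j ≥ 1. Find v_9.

17

v_4 = (-4) - 3(-4) - 5 = 3
v_5 = 3 - 3(-4) - (-4) = 19
v_6 = 19 - 3(3) - (-4) = 14
v_7 = 14 - 3(19) - 3 = -46
v_8 = (-46) - 3(14) - 19 = -107
v_9 = (-107) - 3(-46) - 14 = 17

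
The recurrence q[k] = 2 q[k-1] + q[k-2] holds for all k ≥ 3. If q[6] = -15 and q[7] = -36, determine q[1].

Rearranging, q[k-2] = q[k] - 2 q[k-1].
q[5] = -36 - 2·(-15) = -6
q[4] = -15 - 2·(-6) = -3
q[3] = -6 - 2·(-3) = 0
q[2] = -3 - 2·0 = -3
q[1] = 0 - 2·(-3) = 6

6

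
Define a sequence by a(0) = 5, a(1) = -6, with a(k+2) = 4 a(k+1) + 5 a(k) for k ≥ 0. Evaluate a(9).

-325526

a(2) = 4*(-6) + 5*5 = 1
a(3) = 4*1 + 5*(-6) = -26
a(4) = 4*(-26) + 5*1 = -99
a(5) = 4*(-99) + 5*(-26) = -526
a(6) = 4*(-526) + 5*(-99) = -2599
a(7) = 4*(-2599) + 5*(-526) = -13026
a(8) = 4*(-13026) + 5*(-2599) = -65099
a(9) = 4*(-65099) + 5*(-13026) = -325526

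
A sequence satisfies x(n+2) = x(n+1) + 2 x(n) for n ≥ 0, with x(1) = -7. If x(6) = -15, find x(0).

Let x(0) = w.
x(2) = -7 + 2w
x(3) = -21 + 2w
x(4) = -35 + 6w
x(5) = -77 + 10w
x(6) = -147 + 22w
So -147 + 22w = -15, giving w = 6.

6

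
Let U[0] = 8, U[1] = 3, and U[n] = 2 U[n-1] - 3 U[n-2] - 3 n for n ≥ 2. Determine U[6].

U[2] = 2*3 - 3*8 - 6 = -24
U[3] = 2*(-24) - 3*3 - 9 = -66
U[4] = 2*(-66) - 3*(-24) - 12 = -72
U[5] = 2*(-72) - 3*(-66) - 15 = 39
U[6] = 2*39 - 3*(-72) - 18 = 276

276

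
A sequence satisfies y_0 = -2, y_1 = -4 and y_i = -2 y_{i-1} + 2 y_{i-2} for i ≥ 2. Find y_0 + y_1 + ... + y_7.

-618

y_2 = -2·(-4) + 2·(-2) = 4
y_3 = -2·4 + 2·(-4) = -16
y_4 = -2·(-16) + 2·4 = 40
y_5 = -2·40 + 2·(-16) = -112
y_6 = -2·(-112) + 2·40 = 304
y_7 = -2·304 + 2·(-112) = -832
Sum = (-2) + (-4) + 4 + (-16) + 40 + (-112) + 304 + (-832) = -618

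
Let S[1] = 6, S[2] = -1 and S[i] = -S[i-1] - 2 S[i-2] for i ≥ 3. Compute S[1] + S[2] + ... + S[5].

S[3] = -(-1) - 2·6 = -11
S[4] = -(-11) - 2·(-1) = 13
S[5] = -13 - 2·(-11) = 9
Sum = 6 + (-1) + (-11) + 13 + 9 = 16

16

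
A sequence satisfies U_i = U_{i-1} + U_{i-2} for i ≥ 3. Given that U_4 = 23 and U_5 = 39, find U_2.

Rearranging, U_{i-2} = U_i - U_{i-1}.
U_3 = 39 - 23 = 16
U_2 = 23 - 16 = 7

7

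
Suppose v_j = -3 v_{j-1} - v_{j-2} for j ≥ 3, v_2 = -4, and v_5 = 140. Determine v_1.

-7

Let v_1 = y.
v_3 = 12 - y
v_4 = -32 + 3y
v_5 = 84 - 8y
So 84 - 8y = 140, giving y = -7.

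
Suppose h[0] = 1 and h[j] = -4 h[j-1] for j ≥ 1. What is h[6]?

4096

h[1] = -4·1 = -4
h[2] = -4·(-4) = 16
h[3] = -4·16 = -64
h[4] = -4·(-64) = 256
h[5] = -4·256 = -1024
h[6] = -4·(-1024) = 4096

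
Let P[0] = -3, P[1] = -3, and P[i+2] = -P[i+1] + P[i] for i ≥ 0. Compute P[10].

63

P[2] = -(-3) + (-3) = 0
P[3] = -0 + (-3) = -3
P[4] = -(-3) + 0 = 3
P[5] = -3 + (-3) = -6
P[6] = -(-6) + 3 = 9
P[7] = -9 + (-6) = -15
P[8] = -(-15) + 9 = 24
P[9] = -24 + (-15) = -39
P[10] = -(-39) + 24 = 63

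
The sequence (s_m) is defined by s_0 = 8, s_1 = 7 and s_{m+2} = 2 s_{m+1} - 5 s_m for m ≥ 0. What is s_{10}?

3454

s_2 = 2(7) - 5(8) = -26
s_3 = 2(-26) - 5(7) = -87
s_4 = 2(-87) - 5(-26) = -44
s_5 = 2(-44) - 5(-87) = 347
s_6 = 2(347) - 5(-44) = 914
s_7 = 2(914) - 5(347) = 93
s_8 = 2(93) - 5(914) = -4384
s_9 = 2(-4384) - 5(93) = -9233
s_{10} = 2(-9233) - 5(-4384) = 3454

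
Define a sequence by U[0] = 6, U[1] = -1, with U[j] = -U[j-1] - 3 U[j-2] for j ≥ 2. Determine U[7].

275

U[2] = -(-1) - 3*6 = -17
U[3] = -(-17) - 3*(-1) = 20
U[4] = -20 - 3*(-17) = 31
U[5] = -31 - 3*20 = -91
U[6] = -(-91) - 3*31 = -2
U[7] = -(-2) - 3*(-91) = 275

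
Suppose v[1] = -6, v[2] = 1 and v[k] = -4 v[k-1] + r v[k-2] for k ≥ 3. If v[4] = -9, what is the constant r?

v[3] = -4 - 6r
v[4] = 16 + 25r
So 16 + 25r = -9, giving r = -1.

-1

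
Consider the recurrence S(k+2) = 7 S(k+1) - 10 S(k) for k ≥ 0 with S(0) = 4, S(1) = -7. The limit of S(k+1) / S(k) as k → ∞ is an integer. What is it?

The characteristic equation is r^2 - 7r + 10 = 0, which factors as (r - 5)(r - 2) = 0.
So the roots are 5 and 2. Since |5| > |2| and the coefficient of 5^k is non-zero, the ratio tends to 5.

5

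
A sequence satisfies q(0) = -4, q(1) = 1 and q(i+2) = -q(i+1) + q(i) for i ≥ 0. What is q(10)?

q(2) = -1 + (-4) = -5
q(3) = -(-5) + 1 = 6
q(4) = -6 + (-5) = -11
q(5) = -(-11) + 6 = 17
q(6) = -17 + (-11) = -28
q(7) = -(-28) + 17 = 45
q(8) = -45 + (-28) = -73
q(9) = -(-73) + 45 = 118
q(10) = -118 + (-73) = -191

-191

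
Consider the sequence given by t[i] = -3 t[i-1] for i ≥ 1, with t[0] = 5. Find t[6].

t[1] = -3*5 = -15
t[2] = -3*(-15) = 45
t[3] = -3*45 = -135
t[4] = -3*(-135) = 405
t[5] = -3*405 = -1215
t[6] = -3*(-1215) = 3645

3645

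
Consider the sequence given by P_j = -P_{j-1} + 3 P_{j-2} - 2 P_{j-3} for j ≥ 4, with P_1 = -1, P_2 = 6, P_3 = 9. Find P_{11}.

-796

P_4 = -9 + 3(6) - 2(-1) = 11
P_5 = -11 + 3(9) - 2(6) = 4
P_6 = -4 + 3(11) - 2(9) = 11
P_7 = -11 + 3(4) - 2(11) = -21
P_8 = -(-21) + 3(11) - 2(4) = 46
P_9 = -46 + 3(-21) - 2(11) = -131
P_{10} = -(-131) + 3(46) - 2(-21) = 311
P_{11} = -311 + 3(-131) - 2(46) = -796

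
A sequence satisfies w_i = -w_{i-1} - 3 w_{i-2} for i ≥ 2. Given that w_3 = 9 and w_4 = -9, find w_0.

1

Rearranging, w_{i-2} = (w_i + w_{i-1}) / -3.
w_2 = (-9 + 9) / -3 = 0/-3 = 0
w_1 = (9 + 0) / -3 = 9/-3 = -3
w_0 = (0 + (-3)) / -3 = -3/-3 = 1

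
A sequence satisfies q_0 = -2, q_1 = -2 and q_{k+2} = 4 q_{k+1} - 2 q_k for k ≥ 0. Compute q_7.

q_2 = 4·(-2) - 2·(-2) = -4
q_3 = 4·(-4) - 2·(-2) = -12
q_4 = 4·(-12) - 2·(-4) = -40
q_5 = 4·(-40) - 2·(-12) = -136
q_6 = 4·(-136) - 2·(-40) = -464
q_7 = 4·(-464) - 2·(-136) = -1584

-1584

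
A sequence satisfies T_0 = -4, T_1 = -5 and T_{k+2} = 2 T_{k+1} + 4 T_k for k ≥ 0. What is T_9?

-86528

T_2 = 2·(-5) + 4·(-4) = -26
T_3 = 2·(-26) + 4·(-5) = -72
T_4 = 2·(-72) + 4·(-26) = -248
T_5 = 2·(-248) + 4·(-72) = -784
T_6 = 2·(-784) + 4·(-248) = -2560
T_7 = 2·(-2560) + 4·(-784) = -8256
T_8 = 2·(-8256) + 4·(-2560) = -26752
T_9 = 2·(-26752) + 4·(-8256) = -86528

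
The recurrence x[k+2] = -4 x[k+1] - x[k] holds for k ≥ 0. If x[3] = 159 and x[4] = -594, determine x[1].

9

Rearranging, x[k-2] = -(x[k] + 4 x[k-1]).
x[2] = -(-594 + 4·159) = -42
x[1] = -(159 + 4·(-42)) = 9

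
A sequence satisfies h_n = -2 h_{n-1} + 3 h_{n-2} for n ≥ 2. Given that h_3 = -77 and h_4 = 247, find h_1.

Rearranging, h_{n-2} = (h_n + 2 h_{n-1}) / 3.
h_2 = (247 + 2·(-77)) / 3 = 93/3 = 31
h_1 = (-77 + 2·31) / 3 = -15/3 = -5

-5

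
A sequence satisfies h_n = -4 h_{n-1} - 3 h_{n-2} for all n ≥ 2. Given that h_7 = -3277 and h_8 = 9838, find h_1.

Rearranging, h_{n-2} = (h_n + 4 h_{n-1}) / -3.
h_6 = (9838 + 4·(-3277)) / -3 = -3270/-3 = 1090
h_5 = (-3277 + 4·1090) / -3 = 1083/-3 = -361
h_4 = (1090 + 4·(-361)) / -3 = -354/-3 = 118
h_3 = (-361 + 4·118) / -3 = 111/-3 = -37
h_2 = (118 + 4·(-37)) / -3 = -30/-3 = 10
h_1 = (-37 + 4·10) / -3 = 3/-3 = -1

-1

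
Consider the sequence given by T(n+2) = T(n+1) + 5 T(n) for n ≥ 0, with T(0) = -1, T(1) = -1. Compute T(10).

T(2) = (-1) + 5(-1) = -6
T(3) = (-6) + 5(-1) = -11
T(4) = (-11) + 5(-6) = -41
T(5) = (-41) + 5(-11) = -96
T(6) = (-96) + 5(-41) = -301
T(7) = (-301) + 5(-96) = -781
T(8) = (-781) + 5(-301) = -2286
T(9) = (-2286) + 5(-781) = -6191
T(10) = (-6191) + 5(-2286) = -17621

-17621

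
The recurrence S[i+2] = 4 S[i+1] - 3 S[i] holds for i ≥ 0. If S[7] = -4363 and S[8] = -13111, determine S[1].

Rearranging, S[i-2] = (S[i] - 4 S[i-1]) / -3.
S[6] = (-13111 - 4·(-4363)) / -3 = 4341/-3 = -1447
S[5] = (-4363 - 4·(-1447)) / -3 = 1425/-3 = -475
S[4] = (-1447 - 4·(-475)) / -3 = 453/-3 = -151
S[3] = (-475 - 4·(-151)) / -3 = 129/-3 = -43
S[2] = (-151 - 4·(-43)) / -3 = 21/-3 = -7
S[1] = (-43 - 4·(-7)) / -3 = -15/-3 = 5

5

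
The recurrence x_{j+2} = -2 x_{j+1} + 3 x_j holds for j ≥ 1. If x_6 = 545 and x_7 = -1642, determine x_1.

-4

Rearranging, x_{j-2} = (x_j + 2 x_{j-1}) / 3.
x_5 = (-1642 + 2*545) / 3 = -552/3 = -184
x_4 = (545 + 2*(-184)) / 3 = 177/3 = 59
x_3 = (-184 + 2*59) / 3 = -66/3 = -22
x_2 = (59 + 2*(-22)) / 3 = 15/3 = 5
x_1 = (-22 + 2*5) / 3 = -12/3 = -4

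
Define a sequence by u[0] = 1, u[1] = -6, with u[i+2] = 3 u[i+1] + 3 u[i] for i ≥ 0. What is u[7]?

-12798

u[2] = 3·(-6) + 3·1 = -15
u[3] = 3·(-15) + 3·(-6) = -63
u[4] = 3·(-63) + 3·(-15) = -234
u[5] = 3·(-234) + 3·(-63) = -891
u[6] = 3·(-891) + 3·(-234) = -3375
u[7] = 3·(-3375) + 3·(-891) = -12798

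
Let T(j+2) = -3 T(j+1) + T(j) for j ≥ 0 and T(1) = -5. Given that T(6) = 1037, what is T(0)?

Let T(0) = x.
T(2) = 15 + x
T(3) = -50 - 3x
T(4) = 165 + 10x
T(5) = -545 - 33x
T(6) = 1800 + 109x
So 1800 + 109x = 1037, giving x = -7.

-7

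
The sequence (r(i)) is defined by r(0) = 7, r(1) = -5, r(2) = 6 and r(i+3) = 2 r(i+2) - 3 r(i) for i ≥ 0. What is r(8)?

6

r(3) = 2(6) - 3(7) = -9
r(4) = 2(-9) - 3(-5) = -3
r(5) = 2(-3) - 3(6) = -24
r(6) = 2(-24) - 3(-9) = -21
r(7) = 2(-21) - 3(-3) = -33
r(8) = 2(-33) - 3(-24) = 6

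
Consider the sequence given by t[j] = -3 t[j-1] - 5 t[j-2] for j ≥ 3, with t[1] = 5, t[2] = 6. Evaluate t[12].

t[3] = -3·6 - 5·5 = -43
t[4] = -3·(-43) - 5·6 = 99
t[5] = -3·99 - 5·(-43) = -82
t[6] = -3·(-82) - 5·99 = -249
t[7] = -3·(-249) - 5·(-82) = 1157
t[8] = -3·1157 - 5·(-249) = -2226
t[9] = -3·(-2226) - 5·1157 = 893
t[10] = -3·893 - 5·(-2226) = 8451
t[11] = -3·8451 - 5·893 = -29818
t[12] = -3·(-29818) - 5·8451 = 47199

47199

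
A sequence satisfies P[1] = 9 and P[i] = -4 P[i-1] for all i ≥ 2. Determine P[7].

P[2] = -4*9 = -36
P[3] = -4*(-36) = 144
P[4] = -4*144 = -576
P[5] = -4*(-576) = 2304
P[6] = -4*2304 = -9216
P[7] = -4*(-9216) = 36864

36864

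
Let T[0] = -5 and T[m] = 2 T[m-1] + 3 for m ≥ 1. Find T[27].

-268435459

The fixed point is 3/(1 - 2) = -3, so T[m] + 3 = 2(T[m-1] + 3).
Hence T[m] = -2·2^m - 3.
T[27] = -2·2^{27} - 3 = -2·134217728 - 3 = -268435459.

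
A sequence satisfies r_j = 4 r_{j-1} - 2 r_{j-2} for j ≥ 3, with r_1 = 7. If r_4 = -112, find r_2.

Let r_2 = y.
r_3 = -14 + 4y
r_4 = -56 + 14y
So -56 + 14y = -112, giving y = -4.

-4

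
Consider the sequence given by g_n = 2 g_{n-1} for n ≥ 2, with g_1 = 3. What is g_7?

g_2 = 2*3 = 6
g_3 = 2*6 = 12
g_4 = 2*12 = 24
g_5 = 2*24 = 48
g_6 = 2*48 = 96
g_7 = 2*96 = 192

192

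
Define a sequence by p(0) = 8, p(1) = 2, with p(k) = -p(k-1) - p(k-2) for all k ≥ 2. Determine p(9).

8

p(2) = -2 - 8 = -10
p(3) = -(-10) - 2 = 8
p(4) = -8 - (-10) = 2
p(5) = -2 - 8 = -10
p(6) = -(-10) - 2 = 8
p(7) = -8 - (-10) = 2
p(8) = -2 - 8 = -10
p(9) = -(-10) - 2 = 8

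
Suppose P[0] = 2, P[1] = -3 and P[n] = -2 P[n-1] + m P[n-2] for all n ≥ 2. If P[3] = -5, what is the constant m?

-1

P[2] = 6 + 2m
P[3] = -12 - 7m
So -12 - 7m = -5, giving m = -1.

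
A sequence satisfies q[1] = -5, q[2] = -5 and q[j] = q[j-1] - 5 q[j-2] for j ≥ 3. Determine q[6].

-280

q[3] = (-5) - 5·(-5) = 20
q[4] = 20 - 5·(-5) = 45
q[5] = 45 - 5·20 = -55
q[6] = (-55) - 5·45 = -280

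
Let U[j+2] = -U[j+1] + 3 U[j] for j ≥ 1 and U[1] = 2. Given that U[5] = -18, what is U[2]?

6

Let U[2] = v.
U[3] = 6 - v
U[4] = -6 + 4v
U[5] = 24 - 7v
So 24 - 7v = -18, giving v = 6.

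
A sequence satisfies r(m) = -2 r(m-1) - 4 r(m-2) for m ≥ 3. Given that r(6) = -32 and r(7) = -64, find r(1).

Rearranging, r(m-2) = (r(m) + 2 r(m-1)) / -4.
r(5) = (-64 + 2*(-32)) / -4 = -128/-4 = 32
r(4) = (-32 + 2*32) / -4 = 32/-4 = -8
r(3) = (32 + 2*(-8)) / -4 = 16/-4 = -4
r(2) = (-8 + 2*(-4)) / -4 = -16/-4 = 4
r(1) = (-4 + 2*4) / -4 = 4/-4 = -1

-1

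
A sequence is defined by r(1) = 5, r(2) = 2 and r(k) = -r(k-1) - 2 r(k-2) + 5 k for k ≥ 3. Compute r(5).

6

r(3) = -2 - 2·5 + 15 = 3
r(4) = -3 - 2·2 + 20 = 13
r(5) = -13 - 2·3 + 25 = 6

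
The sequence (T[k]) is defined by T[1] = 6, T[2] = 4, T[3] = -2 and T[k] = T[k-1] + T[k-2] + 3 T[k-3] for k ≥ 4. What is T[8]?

T[4] = (-2) + 4 + 3·6 = 20
T[5] = 20 + (-2) + 3·4 = 30
T[6] = 30 + 20 + 3·(-2) = 44
T[7] = 44 + 30 + 3·20 = 134
T[8] = 134 + 44 + 3·30 = 268

268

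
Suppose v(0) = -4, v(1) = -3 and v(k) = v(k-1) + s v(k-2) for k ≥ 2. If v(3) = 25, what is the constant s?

v(2) = -3 - 4s
v(3) = -3 - 7s
So -3 - 7s = 25, giving s = -4.

-4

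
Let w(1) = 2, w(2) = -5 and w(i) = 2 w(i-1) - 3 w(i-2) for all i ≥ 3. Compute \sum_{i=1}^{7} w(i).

w(3) = 2(-5) - 3(2) = -16
w(4) = 2(-16) - 3(-5) = -17
w(5) = 2(-17) - 3(-16) = 14
w(6) = 2(14) - 3(-17) = 79
w(7) = 2(79) - 3(14) = 116
Sum = 2 + (-5) + (-16) + (-17) + 14 + 79 + 116 = 173

173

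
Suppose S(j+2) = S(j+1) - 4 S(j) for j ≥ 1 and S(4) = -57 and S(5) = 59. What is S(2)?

7

Rearranging, S(j-2) = (S(j) - S(j-1)) / -4.
S(3) = (59 - (-57)) / -4 = 116/-4 = -29
S(2) = (-57 - (-29)) / -4 = -28/-4 = 7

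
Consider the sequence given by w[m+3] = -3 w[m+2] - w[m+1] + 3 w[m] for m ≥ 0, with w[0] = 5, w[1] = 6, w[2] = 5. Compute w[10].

1481

w[3] = -3(5) - 6 + 3(5) = -6
w[4] = -3(-6) - 5 + 3(6) = 31
w[5] = -3(31) - (-6) + 3(5) = -72
w[6] = -3(-72) - 31 + 3(-6) = 167
w[7] = -3(167) - (-72) + 3(31) = -336
w[8] = -3(-336) - 167 + 3(-72) = 625
w[9] = -3(625) - (-336) + 3(167) = -1038
w[10] = -3(-1038) - 625 + 3(-336) = 1481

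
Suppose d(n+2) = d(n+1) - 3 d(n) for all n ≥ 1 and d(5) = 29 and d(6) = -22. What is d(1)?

-1

Rearranging, d(n-2) = (d(n) - d(n-1)) / -3.
d(4) = (-22 - 29) / -3 = -51/-3 = 17
d(3) = (29 - 17) / -3 = 12/-3 = -4
d(2) = (17 - (-4)) / -3 = 21/-3 = -7
d(1) = (-4 - (-7)) / -3 = 3/-3 = -1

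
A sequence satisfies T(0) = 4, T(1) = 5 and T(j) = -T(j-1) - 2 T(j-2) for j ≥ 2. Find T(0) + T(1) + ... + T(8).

T(2) = -5 - 2(4) = -13
T(3) = -(-13) - 2(5) = 3
T(4) = -3 - 2(-13) = 23
T(5) = -23 - 2(3) = -29
T(6) = -(-29) - 2(23) = -17
T(7) = -(-17) - 2(-29) = 75
T(8) = -75 - 2(-17) = -41
Sum = 4 + 5 + (-13) + 3 + 23 + (-29) + (-17) + 75 + (-41) = 10

10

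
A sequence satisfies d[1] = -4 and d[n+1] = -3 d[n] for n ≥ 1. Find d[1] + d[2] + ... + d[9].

-19684

d[2] = -3(-4) = 12
d[3] = -3(12) = -36
d[4] = -3(-36) = 108
d[5] = -3(108) = -324
d[6] = -3(-324) = 972
d[7] = -3(972) = -2916
d[8] = -3(-2916) = 8748
d[9] = -3(8748) = -26244
Sum = (-4) + 12 + (-36) + 108 + (-324) + 972 + (-2916) + 8748 + (-26244) = -19684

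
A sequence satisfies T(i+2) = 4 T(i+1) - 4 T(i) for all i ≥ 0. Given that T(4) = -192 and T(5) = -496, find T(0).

2

Rearranging, T(i-2) = (T(i) - 4 T(i-1)) / -4.
T(3) = (-496 - 4*(-192)) / -4 = 272/-4 = -68
T(2) = (-192 - 4*(-68)) / -4 = 80/-4 = -20
T(1) = (-68 - 4*(-20)) / -4 = 12/-4 = -3
T(0) = (-20 - 4*(-3)) / -4 = -8/-4 = 2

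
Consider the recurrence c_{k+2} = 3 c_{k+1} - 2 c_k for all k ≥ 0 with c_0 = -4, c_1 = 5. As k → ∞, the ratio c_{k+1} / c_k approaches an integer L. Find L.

The characteristic equation is r^2 - 3r + 2 = 0, which factors as (r - 2)(r - 1) = 0.
So the roots are 2 and 1. Since |2| > |1| and the coefficient of 2^k is non-zero, the ratio tends to 2.

2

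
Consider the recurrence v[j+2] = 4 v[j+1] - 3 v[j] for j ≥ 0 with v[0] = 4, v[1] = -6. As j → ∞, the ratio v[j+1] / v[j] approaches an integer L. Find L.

The characteristic equation is r^2 - 4r + 3 = 0, which factors as (r - 3)(r - 1) = 0.
So the roots are 3 and 1. Since |3| > |1| and the coefficient of 3^j is non-zero, the ratio tends to 3.

3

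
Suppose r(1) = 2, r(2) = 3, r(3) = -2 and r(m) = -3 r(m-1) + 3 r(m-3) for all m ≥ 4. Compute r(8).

r(4) = -3·(-2) + 3·2 = 12
r(5) = -3·12 + 3·3 = -27
r(6) = -3·(-27) + 3·(-2) = 75
r(7) = -3·75 + 3·12 = -189
r(8) = -3·(-189) + 3·(-27) = 486

486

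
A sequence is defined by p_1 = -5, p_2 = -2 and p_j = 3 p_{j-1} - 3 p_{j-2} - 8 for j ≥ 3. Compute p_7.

-89

p_3 = 3·(-2) - 3·(-5) - 8 = 1
p_4 = 3·1 - 3·(-2) - 8 = 1
p_5 = 3·1 - 3·1 - 8 = -8
p_6 = 3·(-8) - 3·1 - 8 = -35
p_7 = 3·(-35) - 3·(-8) - 8 = -89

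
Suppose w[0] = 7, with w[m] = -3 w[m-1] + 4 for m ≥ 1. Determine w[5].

w[1] = -3·7 + 4 = -17
w[2] = -3·(-17) + 4 = 55
w[3] = -3·55 + 4 = -161
w[4] = -3·(-161) + 4 = 487
w[5] = -3·487 + 4 = -1457

-1457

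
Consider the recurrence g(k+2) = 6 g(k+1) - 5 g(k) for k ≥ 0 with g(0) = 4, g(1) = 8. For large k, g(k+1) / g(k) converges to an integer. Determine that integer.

5

The characteristic equation is r^2 - 6r + 5 = 0, which factors as (r - 5)(r - 1) = 0.
So the roots are 5 and 1. Since |5| > |1| and the coefficient of 5^k is non-zero, the ratio tends to 5.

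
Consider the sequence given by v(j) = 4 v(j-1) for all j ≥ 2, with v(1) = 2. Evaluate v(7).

v(2) = 4*2 = 8
v(3) = 4*8 = 32
v(4) = 4*32 = 128
v(5) = 4*128 = 512
v(6) = 4*512 = 2048
v(7) = 4*2048 = 8192

8192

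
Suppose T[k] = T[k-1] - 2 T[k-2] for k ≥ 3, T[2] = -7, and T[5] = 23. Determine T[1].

1

Let T[1] = x.
T[3] = -7 - 2x
T[4] = 7 - 2x
T[5] = 21 + 2x
So 21 + 2x = 23, giving x = 1.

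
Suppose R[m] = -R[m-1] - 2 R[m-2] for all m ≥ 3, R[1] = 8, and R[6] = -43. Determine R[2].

-5

Let R[2] = y.
R[3] = -16 - y
R[4] = 16 - y
R[5] = 16 + 3y
R[6] = -48 - y
So -48 - y = -43, giving y = -5.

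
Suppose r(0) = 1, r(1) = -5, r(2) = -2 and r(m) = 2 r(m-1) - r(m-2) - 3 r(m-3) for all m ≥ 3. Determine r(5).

r(3) = 2(-2) - (-5) - 3(1) = -2
r(4) = 2(-2) - (-2) - 3(-5) = 13
r(5) = 2(13) - (-2) - 3(-2) = 34

34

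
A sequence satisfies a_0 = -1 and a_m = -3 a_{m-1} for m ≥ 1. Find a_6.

-729

a_1 = -3*(-1) = 3
a_2 = -3*3 = -9
a_3 = -3*(-9) = 27
a_4 = -3*27 = -81
a_5 = -3*(-81) = 243
a_6 = -3*243 = -729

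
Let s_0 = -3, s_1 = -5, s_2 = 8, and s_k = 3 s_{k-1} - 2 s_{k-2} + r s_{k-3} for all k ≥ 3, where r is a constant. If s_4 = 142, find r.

-4

s_3 = 34 - 3r
s_4 = 86 - 14r
So 86 - 14r = 142, giving r = -4.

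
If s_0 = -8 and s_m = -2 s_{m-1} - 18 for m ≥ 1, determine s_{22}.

-8388614

The fixed point is -18/(1 + 2) = -6, so s_m + 6 = -2(s_{m-1} + 6).
Hence s_m = -2·(-2)^m - 6.
s_{22} = -2·(-2)^{22} - 6 = -2·4194304 - 6 = -8388614.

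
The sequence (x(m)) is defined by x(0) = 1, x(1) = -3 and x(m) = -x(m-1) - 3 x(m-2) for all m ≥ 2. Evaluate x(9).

117

x(2) = -(-3) - 3(1) = 0
x(3) = -0 - 3(-3) = 9
x(4) = -9 - 3(0) = -9
x(5) = -(-9) - 3(9) = -18
x(6) = -(-18) - 3(-9) = 45
x(7) = -45 - 3(-18) = 9
x(8) = -9 - 3(45) = -144
x(9) = -(-144) - 3(9) = 117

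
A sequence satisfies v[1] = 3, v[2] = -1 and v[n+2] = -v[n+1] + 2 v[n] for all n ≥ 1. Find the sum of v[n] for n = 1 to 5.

v[3] = -(-1) + 2·3 = 7
v[4] = -7 + 2·(-1) = -9
v[5] = -(-9) + 2·7 = 23
Sum = 3 + (-1) + 7 + (-9) + 23 = 23

23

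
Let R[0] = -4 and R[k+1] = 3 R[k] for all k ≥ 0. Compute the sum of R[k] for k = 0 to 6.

R[1] = 3*(-4) = -12
R[2] = 3*(-12) = -36
R[3] = 3*(-36) = -108
R[4] = 3*(-108) = -324
R[5] = 3*(-324) = -972
R[6] = 3*(-972) = -2916
Sum = (-4) + (-12) + (-36) + (-108) + (-324) + (-972) + (-2916) = -4372

-4372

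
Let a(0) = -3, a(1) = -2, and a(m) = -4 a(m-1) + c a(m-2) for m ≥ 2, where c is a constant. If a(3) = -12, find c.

a(2) = 8 - 3c
a(3) = -32 + 10c
So -32 + 10c = -12, giving c = 2.

2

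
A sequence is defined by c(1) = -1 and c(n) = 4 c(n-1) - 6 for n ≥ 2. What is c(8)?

c(2) = 4*(-1) - 6 = -10
c(3) = 4*(-10) - 6 = -46
c(4) = 4*(-46) - 6 = -190
c(5) = 4*(-190) - 6 = -766
c(6) = 4*(-766) - 6 = -3070
c(7) = 4*(-3070) - 6 = -12286
c(8) = 4*(-12286) - 6 = -49150

-49150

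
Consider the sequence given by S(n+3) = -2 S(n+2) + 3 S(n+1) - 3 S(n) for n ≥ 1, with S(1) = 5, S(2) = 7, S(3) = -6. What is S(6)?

S(4) = -2·(-6) + 3·7 - 3·5 = 18
S(5) = -2·18 + 3·(-6) - 3·7 = -75
S(6) = -2·(-75) + 3·18 - 3·(-6) = 222

222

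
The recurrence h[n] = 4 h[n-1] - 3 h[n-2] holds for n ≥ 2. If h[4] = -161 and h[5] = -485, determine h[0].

Rearranging, h[n-2] = (h[n] - 4 h[n-1]) / -3.
h[3] = (-485 - 4·(-161)) / -3 = 159/-3 = -53
h[2] = (-161 - 4·(-53)) / -3 = 51/-3 = -17
h[1] = (-53 - 4·(-17)) / -3 = 15/-3 = -5
h[0] = (-17 - 4·(-5)) / -3 = 3/-3 = -1

-1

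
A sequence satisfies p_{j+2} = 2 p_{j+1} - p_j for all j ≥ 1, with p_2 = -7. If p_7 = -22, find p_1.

-4

Let p_1 = x.
p_3 = -14 - x
p_4 = -21 - 2x
p_5 = -28 - 3x
p_6 = -35 - 4x
p_7 = -42 - 5x
So -42 - 5x = -22, giving x = -4.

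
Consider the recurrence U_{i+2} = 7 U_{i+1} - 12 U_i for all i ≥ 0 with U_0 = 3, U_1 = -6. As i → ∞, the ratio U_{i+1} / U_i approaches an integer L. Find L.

The characteristic equation is r^2 - 7r + 12 = 0, which factors as (r - 4)(r - 3) = 0.
So the roots are 4 and 3. Since |4| > |3| and the coefficient of 4^i is non-zero, the ratio tends to 4.

4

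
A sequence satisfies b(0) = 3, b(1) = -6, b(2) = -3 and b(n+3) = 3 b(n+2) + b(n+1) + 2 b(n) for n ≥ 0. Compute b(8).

b(3) = 3*(-3) + (-6) + 2*3 = -9
b(4) = 3*(-9) + (-3) + 2*(-6) = -42
b(5) = 3*(-42) + (-9) + 2*(-3) = -141
b(6) = 3*(-141) + (-42) + 2*(-9) = -483
b(7) = 3*(-483) + (-141) + 2*(-42) = -1674
b(8) = 3*(-1674) + (-483) + 2*(-141) = -5787

-5787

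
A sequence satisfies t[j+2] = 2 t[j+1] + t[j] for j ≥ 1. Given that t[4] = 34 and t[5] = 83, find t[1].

7

Rearranging, t[j-2] = t[j] - 2 t[j-1].
t[3] = 83 - 2·34 = 15
t[2] = 34 - 2·15 = 4
t[1] = 15 - 2·4 = 7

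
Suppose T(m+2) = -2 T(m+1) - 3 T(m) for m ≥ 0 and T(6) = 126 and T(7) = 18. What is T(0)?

Rearranging, T(m-2) = (T(m) + 2 T(m-1)) / -3.
T(5) = (18 + 2*126) / -3 = 270/-3 = -90
T(4) = (126 + 2*(-90)) / -3 = -54/-3 = 18
T(3) = (-90 + 2*18) / -3 = -54/-3 = 18
T(2) = (18 + 2*18) / -3 = 54/-3 = -18
T(1) = (18 + 2*(-18)) / -3 = -18/-3 = 6
T(0) = (-18 + 2*6) / -3 = -6/-3 = 2

2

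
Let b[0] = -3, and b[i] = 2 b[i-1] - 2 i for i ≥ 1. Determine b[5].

b[1] = 2(-3) - 2 = -8
b[2] = 2(-8) - 4 = -20
b[3] = 2(-20) - 6 = -46
b[4] = 2(-46) - 8 = -100
b[5] = 2(-100) - 10 = -210

-210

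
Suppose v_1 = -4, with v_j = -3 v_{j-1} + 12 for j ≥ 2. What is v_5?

v_2 = -3·(-4) + 12 = 24
v_3 = -3·24 + 12 = -60
v_4 = -3·(-60) + 12 = 192
v_5 = -3·192 + 12 = -564

-564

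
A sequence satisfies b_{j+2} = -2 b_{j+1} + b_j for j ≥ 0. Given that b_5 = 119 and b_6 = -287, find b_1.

Rearranging, b_{j-2} = b_j + 2 b_{j-1}.
b_4 = -287 + 2(119) = -49
b_3 = 119 + 2(-49) = 21
b_2 = -49 + 2(21) = -7
b_1 = 21 + 2(-7) = 7

7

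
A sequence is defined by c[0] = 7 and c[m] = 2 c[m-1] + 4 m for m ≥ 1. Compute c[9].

c[1] = 2*7 + 4 = 18
c[2] = 2*18 + 8 = 44
c[3] = 2*44 + 12 = 100
c[4] = 2*100 + 16 = 216
c[5] = 2*216 + 20 = 452
c[6] = 2*452 + 24 = 928
c[7] = 2*928 + 28 = 1884
c[8] = 2*1884 + 32 = 3800
c[9] = 2*3800 + 36 = 7636

7636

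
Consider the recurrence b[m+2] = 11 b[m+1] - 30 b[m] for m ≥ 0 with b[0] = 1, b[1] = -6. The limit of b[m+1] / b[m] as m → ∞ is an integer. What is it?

The characteristic equation is r^2 - 11r + 30 = 0, which factors as (r - 6)(r - 5) = 0.
So the roots are 6 and 5. Since |6| > |5| and the coefficient of 6^m is non-zero, the ratio tends to 6.

6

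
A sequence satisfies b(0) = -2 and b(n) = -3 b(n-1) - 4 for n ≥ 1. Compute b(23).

94143178826

The fixed point is -4/(1 + 3) = -1, so b(n) + 1 = -3(b(n-1) + 1).
Hence b(n) = -1·(-3)^n - 1.
b(23) = -1·(-3)^{23} - 1 = -1·-94143178827 - 1 = 94143178826.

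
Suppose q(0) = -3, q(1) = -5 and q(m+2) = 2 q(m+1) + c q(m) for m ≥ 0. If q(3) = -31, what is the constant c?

q(2) = -10 - 3c
q(3) = -20 - 11c
So -20 - 11c = -31, giving c = 1.

1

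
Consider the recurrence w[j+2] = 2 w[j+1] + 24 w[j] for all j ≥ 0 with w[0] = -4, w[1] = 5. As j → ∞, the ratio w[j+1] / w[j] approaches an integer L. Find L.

6

The characteristic equation is r^2 - 2r - 24 = 0, which factors as (r - 6)(r + 4) = 0.
So the roots are 6 and -4. Since |6| > |-4| and the coefficient of 6^j is non-zero, the ratio tends to 6.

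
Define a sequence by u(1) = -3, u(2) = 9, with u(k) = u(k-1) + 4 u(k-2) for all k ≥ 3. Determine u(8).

u(3) = 9 + 4(-3) = -3
u(4) = (-3) + 4(9) = 33
u(5) = 33 + 4(-3) = 21
u(6) = 21 + 4(33) = 153
u(7) = 153 + 4(21) = 237
u(8) = 237 + 4(153) = 849

849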